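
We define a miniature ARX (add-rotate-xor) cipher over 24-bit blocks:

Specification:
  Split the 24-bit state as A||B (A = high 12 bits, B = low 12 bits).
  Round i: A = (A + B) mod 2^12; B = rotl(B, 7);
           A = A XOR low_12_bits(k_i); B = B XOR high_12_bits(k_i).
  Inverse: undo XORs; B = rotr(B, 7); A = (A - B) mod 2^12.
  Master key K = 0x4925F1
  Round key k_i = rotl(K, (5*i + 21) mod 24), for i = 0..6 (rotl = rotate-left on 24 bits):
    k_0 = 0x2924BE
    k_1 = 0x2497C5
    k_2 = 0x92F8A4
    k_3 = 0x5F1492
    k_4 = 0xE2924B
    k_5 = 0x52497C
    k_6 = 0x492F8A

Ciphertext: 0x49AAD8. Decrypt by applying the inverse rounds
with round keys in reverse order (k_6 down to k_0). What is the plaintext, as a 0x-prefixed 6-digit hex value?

0x121C96

s_0 = ciphertext = 0x49AAD8
s_1 = InvRound(s_0, k_6) = 0x1B495C
s_2 = InvRound(s_1, k_5) = 0x9B0F18
s_3 = InvRound(s_2, k_4) = 0x5D9622
s_4 = InvRound(s_3, k_3) = 0x6E4A67
s_5 = InvRound(s_4, k_2) = 0x53A906
s_6 = InvRound(s_5, k_1) = 0x9099F6
s_7 = InvRound(s_6, k_0) = 0x121C96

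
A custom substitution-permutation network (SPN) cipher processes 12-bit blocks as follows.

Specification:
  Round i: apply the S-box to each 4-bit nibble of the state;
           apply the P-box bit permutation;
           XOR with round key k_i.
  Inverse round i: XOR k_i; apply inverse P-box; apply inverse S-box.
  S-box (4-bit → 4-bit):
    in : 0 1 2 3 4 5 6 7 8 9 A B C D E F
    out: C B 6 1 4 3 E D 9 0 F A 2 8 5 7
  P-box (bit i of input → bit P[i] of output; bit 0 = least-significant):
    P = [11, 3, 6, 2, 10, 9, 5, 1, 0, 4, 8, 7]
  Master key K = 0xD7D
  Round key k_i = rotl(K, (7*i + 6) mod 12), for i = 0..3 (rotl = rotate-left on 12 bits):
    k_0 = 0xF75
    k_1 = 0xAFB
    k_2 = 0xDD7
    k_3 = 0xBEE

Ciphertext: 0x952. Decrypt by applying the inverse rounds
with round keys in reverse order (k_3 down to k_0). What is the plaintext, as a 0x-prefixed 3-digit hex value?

s_0 = ciphertext = 0x952
s_1 = InvRound(s_0, k_3) = 0xB2B
s_2 = InvRound(s_1, k_2) = 0xBF6
s_3 = InvRound(s_2, k_1) = 0xE9B
s_4 = InvRound(s_3, k_0) = 0x006

0x006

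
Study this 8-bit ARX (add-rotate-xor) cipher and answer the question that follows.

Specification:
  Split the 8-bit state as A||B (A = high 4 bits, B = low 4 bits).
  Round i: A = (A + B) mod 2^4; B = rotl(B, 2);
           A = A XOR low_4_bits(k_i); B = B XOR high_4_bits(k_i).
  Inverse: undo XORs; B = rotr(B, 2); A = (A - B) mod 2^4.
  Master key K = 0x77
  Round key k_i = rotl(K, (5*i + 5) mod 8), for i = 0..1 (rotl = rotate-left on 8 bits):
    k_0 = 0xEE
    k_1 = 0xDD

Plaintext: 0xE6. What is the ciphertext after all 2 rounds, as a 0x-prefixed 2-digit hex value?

s_0 = plaintext = 0xE6
s_1 = Round(s_0, k_0) = 0xA7
s_2 = Round(s_1, k_1) = 0xC0

0xC0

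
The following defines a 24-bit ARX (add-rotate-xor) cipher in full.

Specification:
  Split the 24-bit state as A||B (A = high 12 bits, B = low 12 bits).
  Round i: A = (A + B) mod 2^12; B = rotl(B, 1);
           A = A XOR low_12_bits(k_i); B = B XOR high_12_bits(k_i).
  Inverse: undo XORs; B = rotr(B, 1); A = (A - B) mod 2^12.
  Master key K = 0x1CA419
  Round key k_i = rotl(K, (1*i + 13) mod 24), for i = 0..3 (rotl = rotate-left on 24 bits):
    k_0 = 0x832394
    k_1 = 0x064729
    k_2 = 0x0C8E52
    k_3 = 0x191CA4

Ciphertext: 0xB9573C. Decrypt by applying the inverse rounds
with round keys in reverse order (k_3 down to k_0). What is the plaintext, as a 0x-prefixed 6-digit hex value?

0x4B7973

s_0 = ciphertext = 0xB9573C
s_1 = InvRound(s_0, k_3) = 0xBDBB56
s_2 = InvRound(s_1, k_2) = 0xFBA5CF
s_3 = InvRound(s_2, k_1) = 0xDBEAD5
s_4 = InvRound(s_3, k_0) = 0x4B7973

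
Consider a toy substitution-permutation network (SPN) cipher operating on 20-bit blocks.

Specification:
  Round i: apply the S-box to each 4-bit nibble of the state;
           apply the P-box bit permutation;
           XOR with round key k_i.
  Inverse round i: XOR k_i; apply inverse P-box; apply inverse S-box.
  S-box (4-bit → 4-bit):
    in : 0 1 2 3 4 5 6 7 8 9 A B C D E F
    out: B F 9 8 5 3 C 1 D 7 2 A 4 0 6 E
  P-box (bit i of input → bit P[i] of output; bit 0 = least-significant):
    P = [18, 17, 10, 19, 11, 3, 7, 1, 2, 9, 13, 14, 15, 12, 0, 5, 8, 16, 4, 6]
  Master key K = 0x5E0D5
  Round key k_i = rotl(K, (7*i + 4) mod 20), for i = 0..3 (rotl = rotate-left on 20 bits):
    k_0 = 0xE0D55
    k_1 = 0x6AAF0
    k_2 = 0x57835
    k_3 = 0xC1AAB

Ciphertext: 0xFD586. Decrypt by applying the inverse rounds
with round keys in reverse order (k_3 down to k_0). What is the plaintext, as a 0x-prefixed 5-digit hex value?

0x0ED4D

s_0 = ciphertext = 0xFD586
s_1 = InvRound(s_0, k_3) = 0x5805E
s_2 = InvRound(s_1, k_2) = 0x3160D
s_3 = InvRound(s_2, k_1) = 0xF1494
s_4 = InvRound(s_3, k_0) = 0x0ED4D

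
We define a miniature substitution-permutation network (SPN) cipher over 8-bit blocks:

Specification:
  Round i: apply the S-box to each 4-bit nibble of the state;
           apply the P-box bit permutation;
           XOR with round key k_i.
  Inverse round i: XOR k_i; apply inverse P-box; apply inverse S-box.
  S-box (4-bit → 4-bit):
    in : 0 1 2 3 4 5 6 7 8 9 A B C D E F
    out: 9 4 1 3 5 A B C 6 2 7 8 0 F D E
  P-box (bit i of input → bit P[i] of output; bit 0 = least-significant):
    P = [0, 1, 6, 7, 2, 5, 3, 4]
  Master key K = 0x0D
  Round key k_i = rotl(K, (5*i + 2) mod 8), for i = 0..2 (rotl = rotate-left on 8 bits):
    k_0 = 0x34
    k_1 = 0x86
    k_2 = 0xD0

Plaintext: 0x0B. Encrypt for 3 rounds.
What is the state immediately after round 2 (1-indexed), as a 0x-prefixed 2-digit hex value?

s_0 = plaintext = 0x0B
s_1 = Round(s_0, k_0) = 0xA0
s_2 = Round(s_1, k_1) = 0x2B
s_3 = Round(s_2, k_2) = 0x54

0x2B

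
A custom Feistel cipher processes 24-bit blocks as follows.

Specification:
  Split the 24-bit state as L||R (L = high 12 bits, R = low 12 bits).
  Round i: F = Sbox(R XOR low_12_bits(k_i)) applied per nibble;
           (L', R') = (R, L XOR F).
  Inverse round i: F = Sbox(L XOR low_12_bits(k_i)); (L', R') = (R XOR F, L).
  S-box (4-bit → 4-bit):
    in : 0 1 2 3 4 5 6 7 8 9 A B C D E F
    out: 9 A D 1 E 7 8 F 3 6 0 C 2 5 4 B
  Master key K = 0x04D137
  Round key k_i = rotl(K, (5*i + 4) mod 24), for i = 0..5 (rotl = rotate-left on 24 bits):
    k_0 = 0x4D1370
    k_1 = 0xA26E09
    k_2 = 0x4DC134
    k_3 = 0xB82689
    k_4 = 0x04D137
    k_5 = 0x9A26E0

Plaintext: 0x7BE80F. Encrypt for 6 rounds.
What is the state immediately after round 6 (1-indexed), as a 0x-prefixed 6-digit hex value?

0xCD399C

s_0 = plaintext = 0x7BE80F
s_1 = Round(s_0, k_0) = 0x80FB45
s_2 = Round(s_1, k_1) = 0xB45FED
s_3 = Round(s_2, k_2) = 0xFEDF13
s_4 = Round(s_3, k_3) = 0xF1398D
s_5 = Round(s_4, k_4) = 0x98DCD3
s_6 = Round(s_5, k_5) = 0xCD399C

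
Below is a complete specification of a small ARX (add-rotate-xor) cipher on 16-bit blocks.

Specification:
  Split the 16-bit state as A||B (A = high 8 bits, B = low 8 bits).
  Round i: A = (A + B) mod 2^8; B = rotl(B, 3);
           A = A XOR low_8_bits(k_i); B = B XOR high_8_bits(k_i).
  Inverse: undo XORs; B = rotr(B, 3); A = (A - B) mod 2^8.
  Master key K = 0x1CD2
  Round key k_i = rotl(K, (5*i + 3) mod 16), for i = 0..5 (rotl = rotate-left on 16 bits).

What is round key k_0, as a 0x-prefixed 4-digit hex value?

K = 0x1CD2
k_0 = rotl(K, (5*0+3) mod 16) = rotl(K, 3) = 0xE690

0xE690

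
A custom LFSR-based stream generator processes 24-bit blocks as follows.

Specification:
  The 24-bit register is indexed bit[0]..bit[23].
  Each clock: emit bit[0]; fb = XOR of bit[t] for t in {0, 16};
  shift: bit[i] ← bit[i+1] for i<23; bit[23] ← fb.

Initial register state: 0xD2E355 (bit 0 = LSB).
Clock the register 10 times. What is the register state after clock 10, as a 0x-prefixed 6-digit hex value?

0x21F4B8

reg_0 = 0xD2E355
clock 1: out=1, reg = 0xE971AA
clock 2: out=0, reg = 0xF4B8D5
clock 3: out=1, reg = 0xFA5C6A
clock 4: out=0, reg = 0x7D2E35
clock 5: out=1, reg = 0x3E971A
clock 6: out=0, reg = 0x1F4B8D
clock 7: out=1, reg = 0x0FA5C6
clock 8: out=0, reg = 0x87D2E3
clock 9: out=1, reg = 0x43E971
clock 10: out=1, reg = 0x21F4B8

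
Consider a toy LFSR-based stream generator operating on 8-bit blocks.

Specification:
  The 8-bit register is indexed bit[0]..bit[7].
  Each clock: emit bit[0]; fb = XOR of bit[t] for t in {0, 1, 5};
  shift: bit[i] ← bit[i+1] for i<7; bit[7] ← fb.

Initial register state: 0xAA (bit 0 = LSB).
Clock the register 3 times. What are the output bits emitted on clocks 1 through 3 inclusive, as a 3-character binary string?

reg_0 = 0xAA
clock 1: out=0, reg = 0x55
clock 2: out=1, reg = 0xAA
clock 3: out=0, reg = 0x55

010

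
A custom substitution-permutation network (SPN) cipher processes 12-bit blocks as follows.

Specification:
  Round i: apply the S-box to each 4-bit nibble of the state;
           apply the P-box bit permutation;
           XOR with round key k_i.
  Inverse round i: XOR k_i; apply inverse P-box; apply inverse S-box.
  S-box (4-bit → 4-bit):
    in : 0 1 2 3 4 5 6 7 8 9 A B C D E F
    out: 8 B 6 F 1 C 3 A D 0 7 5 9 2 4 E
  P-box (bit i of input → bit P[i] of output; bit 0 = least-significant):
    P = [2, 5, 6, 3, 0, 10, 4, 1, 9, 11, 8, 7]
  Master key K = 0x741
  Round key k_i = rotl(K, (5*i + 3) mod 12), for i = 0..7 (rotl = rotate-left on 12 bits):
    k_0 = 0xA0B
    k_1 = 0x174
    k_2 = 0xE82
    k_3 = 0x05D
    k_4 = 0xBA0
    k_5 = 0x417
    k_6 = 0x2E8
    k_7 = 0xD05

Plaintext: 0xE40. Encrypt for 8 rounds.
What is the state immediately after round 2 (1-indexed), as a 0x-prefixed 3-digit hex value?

0x216

s_0 = plaintext = 0xE40
s_1 = Round(s_0, k_0) = 0xB02
s_2 = Round(s_1, k_1) = 0x216
s_3 = Round(s_2, k_2) = 0x3A5
s_4 = Round(s_3, k_3) = 0xF84
s_5 = Round(s_4, k_4) = 0x237
s_6 = Round(s_5, k_5) = 0x92C
s_7 = Round(s_6, k_6) = 0x6F4
s_8 = Round(s_7, k_7) = 0x313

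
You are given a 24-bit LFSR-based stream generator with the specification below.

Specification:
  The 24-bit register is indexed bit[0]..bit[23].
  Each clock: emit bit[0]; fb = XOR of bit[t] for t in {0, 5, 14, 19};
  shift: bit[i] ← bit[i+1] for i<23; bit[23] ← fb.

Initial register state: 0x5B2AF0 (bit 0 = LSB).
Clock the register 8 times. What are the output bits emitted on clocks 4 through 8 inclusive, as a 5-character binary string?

01111

reg_0 = 0x5B2AF0
clock 1: out=0, reg = 0x2D9578
clock 2: out=0, reg = 0x16CABC
clock 3: out=0, reg = 0x0B655E
clock 4: out=0, reg = 0x05B2AF
clock 5: out=1, reg = 0x02D957
clock 6: out=1, reg = 0x016CAB
clock 7: out=1, reg = 0x80B655
clock 8: out=1, reg = 0xC05B2A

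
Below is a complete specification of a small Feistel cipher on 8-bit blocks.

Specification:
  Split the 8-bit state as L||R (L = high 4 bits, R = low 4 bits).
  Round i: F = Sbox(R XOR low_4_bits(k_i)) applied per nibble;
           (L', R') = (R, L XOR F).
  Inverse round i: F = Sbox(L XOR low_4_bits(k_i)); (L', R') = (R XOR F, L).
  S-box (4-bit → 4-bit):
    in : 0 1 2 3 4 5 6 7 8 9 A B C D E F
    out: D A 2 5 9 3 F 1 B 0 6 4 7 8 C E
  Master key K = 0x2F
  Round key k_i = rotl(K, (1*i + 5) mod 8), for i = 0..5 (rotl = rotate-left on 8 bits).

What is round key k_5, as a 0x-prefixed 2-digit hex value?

K = 0x2F
k_0 = rotl(K, (1*0+5) mod 8) = rotl(K, 5) = 0xE5
k_1 = rotl(K, (1*1+5) mod 8) = rotl(K, 6) = 0xCB
k_2 = rotl(K, (1*2+5) mod 8) = rotl(K, 7) = 0x97
k_3 = rotl(K, (1*3+5) mod 8) = rotl(K, 0) = 0x2F
k_4 = rotl(K, (1*4+5) mod 8) = rotl(K, 1) = 0x5E
k_5 = rotl(K, (1*5+5) mod 8) = rotl(K, 2) = 0xBC

0xBC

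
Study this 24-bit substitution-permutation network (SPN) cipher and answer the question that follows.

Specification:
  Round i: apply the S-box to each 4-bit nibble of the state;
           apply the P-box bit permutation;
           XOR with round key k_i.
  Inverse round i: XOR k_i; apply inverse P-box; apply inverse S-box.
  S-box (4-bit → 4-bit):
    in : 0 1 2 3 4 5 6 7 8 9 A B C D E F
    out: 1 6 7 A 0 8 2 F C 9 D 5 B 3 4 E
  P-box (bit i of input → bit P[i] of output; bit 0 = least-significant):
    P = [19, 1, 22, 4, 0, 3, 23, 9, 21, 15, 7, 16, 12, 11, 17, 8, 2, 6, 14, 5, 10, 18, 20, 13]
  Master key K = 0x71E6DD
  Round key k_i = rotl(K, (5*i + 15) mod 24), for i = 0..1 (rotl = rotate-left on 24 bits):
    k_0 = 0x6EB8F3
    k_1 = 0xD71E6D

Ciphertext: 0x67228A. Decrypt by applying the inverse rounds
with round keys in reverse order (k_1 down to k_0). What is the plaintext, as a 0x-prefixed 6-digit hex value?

0x5284AE

s_0 = ciphertext = 0x67228A
s_1 = InvRound(s_0, k_1) = 0xACDBB6
s_2 = InvRound(s_1, k_0) = 0x5284AE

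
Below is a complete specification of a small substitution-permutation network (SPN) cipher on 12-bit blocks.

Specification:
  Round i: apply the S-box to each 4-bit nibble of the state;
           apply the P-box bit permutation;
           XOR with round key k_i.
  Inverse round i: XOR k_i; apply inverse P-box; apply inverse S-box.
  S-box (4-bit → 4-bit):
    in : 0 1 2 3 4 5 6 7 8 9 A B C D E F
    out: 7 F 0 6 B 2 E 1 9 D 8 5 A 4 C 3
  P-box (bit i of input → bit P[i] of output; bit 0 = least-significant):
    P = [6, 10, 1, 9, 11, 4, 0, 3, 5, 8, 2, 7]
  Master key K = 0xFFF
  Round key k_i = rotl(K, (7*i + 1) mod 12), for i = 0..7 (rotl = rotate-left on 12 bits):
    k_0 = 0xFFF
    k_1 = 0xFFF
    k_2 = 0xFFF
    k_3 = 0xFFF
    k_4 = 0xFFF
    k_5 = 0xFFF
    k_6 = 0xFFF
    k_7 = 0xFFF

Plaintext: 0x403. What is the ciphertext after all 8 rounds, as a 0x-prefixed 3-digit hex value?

s_0 = plaintext = 0x403
s_1 = Round(s_0, k_0) = 0x24C
s_2 = Round(s_1, k_1) = 0x1E7
s_3 = Round(s_2, k_2) = 0xE12
s_4 = Round(s_3, k_3) = 0x762
s_5 = Round(s_4, k_4) = 0xFC6
s_6 = Round(s_5, k_5) = 0x8C5
s_7 = Round(s_6, k_6) = 0xB47
s_8 = Round(s_7, k_7) = 0x783

0x783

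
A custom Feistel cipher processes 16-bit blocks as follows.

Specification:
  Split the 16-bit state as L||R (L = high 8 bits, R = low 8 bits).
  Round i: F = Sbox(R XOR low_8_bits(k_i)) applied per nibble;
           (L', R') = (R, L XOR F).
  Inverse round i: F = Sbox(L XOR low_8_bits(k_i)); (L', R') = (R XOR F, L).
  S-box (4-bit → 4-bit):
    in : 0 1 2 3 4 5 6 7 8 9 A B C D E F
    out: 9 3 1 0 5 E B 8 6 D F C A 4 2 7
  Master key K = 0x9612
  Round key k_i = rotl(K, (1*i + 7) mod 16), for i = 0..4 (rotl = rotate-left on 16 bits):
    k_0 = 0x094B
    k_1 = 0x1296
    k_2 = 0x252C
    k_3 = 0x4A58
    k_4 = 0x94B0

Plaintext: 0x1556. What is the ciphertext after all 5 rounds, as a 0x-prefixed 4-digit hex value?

0x58C6

s_0 = plaintext = 0x1556
s_1 = Round(s_0, k_0) = 0x5621
s_2 = Round(s_1, k_1) = 0x219E
s_3 = Round(s_2, k_2) = 0x9EE0
s_4 = Round(s_3, k_3) = 0xE058
s_5 = Round(s_4, k_4) = 0x58C6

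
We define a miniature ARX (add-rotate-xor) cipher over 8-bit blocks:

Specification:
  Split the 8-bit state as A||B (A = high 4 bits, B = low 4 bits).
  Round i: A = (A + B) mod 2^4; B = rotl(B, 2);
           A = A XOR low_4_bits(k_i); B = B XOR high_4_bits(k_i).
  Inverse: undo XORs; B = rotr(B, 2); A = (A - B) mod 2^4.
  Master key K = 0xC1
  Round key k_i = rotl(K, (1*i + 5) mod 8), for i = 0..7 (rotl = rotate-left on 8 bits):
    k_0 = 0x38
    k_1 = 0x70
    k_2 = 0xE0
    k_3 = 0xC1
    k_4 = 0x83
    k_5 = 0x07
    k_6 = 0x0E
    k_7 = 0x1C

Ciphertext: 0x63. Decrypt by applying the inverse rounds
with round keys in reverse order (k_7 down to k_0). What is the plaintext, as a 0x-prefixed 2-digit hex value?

0x9C

s_0 = ciphertext = 0x63
s_1 = InvRound(s_0, k_7) = 0x28
s_2 = InvRound(s_1, k_6) = 0xA2
s_3 = InvRound(s_2, k_5) = 0x58
s_4 = InvRound(s_3, k_4) = 0x60
s_5 = InvRound(s_4, k_3) = 0x43
s_6 = InvRound(s_5, k_2) = 0xD7
s_7 = InvRound(s_6, k_1) = 0xD0
s_8 = InvRound(s_7, k_0) = 0x9C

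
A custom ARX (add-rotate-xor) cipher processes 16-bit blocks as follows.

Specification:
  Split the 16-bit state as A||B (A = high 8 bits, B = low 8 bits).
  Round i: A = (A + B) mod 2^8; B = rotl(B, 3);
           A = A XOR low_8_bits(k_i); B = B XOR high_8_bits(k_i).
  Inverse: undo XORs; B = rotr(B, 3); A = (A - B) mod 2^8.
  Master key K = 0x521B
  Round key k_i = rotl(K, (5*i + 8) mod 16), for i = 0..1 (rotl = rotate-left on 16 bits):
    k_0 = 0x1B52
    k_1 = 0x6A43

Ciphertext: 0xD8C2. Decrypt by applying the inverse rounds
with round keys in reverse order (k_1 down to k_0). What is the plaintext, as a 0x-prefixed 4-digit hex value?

0x13C1

s_0 = ciphertext = 0xD8C2
s_1 = InvRound(s_0, k_1) = 0x8615
s_2 = InvRound(s_1, k_0) = 0x13C1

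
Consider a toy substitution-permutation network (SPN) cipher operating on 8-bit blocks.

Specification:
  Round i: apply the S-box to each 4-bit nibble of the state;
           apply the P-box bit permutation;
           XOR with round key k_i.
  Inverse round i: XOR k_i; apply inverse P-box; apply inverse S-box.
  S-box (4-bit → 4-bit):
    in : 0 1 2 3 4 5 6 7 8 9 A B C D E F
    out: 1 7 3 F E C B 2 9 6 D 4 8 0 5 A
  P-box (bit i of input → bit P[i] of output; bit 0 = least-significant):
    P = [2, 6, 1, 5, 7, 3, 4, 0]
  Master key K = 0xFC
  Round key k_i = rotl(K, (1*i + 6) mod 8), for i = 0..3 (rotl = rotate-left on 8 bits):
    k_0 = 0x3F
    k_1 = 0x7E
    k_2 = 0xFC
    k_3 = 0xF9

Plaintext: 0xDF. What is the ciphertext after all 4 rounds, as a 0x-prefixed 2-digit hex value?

s_0 = plaintext = 0xDF
s_1 = Round(s_0, k_0) = 0x5F
s_2 = Round(s_1, k_1) = 0x0F
s_3 = Round(s_2, k_2) = 0x1C
s_4 = Round(s_3, k_3) = 0x41

0x41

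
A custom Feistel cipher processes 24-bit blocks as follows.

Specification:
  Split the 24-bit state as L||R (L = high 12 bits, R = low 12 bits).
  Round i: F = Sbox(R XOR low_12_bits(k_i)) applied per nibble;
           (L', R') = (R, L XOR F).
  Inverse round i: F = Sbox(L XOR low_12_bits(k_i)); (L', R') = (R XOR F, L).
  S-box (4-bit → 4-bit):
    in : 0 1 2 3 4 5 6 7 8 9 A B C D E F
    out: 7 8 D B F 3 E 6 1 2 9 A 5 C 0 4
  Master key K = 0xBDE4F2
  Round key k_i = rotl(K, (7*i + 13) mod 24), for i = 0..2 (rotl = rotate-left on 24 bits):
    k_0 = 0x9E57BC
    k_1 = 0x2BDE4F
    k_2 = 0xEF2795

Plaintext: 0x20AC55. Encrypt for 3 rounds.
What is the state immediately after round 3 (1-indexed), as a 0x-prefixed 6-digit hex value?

0x2A3BB6

s_0 = plaintext = 0x20AC55
s_1 = Round(s_0, k_0) = 0xC55808
s_2 = Round(s_1, k_1) = 0x8082A3
s_3 = Round(s_2, k_2) = 0x2A3BB6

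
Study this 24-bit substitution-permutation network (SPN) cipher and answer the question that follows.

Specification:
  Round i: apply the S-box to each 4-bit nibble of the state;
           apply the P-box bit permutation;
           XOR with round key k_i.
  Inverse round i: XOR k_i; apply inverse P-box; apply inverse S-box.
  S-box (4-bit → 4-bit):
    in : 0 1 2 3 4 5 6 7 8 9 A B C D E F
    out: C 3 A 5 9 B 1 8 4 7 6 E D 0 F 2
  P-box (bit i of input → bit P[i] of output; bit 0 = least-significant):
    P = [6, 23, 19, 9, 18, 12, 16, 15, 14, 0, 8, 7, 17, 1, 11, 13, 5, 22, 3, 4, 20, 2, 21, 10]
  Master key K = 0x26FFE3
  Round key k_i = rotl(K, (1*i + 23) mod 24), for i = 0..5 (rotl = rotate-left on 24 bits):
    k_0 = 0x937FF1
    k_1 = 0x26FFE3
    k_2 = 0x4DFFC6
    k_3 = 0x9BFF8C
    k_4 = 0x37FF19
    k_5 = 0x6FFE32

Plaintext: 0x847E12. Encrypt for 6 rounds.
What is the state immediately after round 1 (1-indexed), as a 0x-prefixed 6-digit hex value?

0x370C40

s_0 = plaintext = 0x847E12
s_1 = Round(s_0, k_0) = 0x370C40
s_2 = Round(s_1, k_1) = 0x1A1473
s_3 = Round(s_2, k_2) = 0x173F08
s_4 = Round(s_3, k_3) = 0x807799
s_5 = Round(s_4, k_4) = 0x9ACFC1
s_6 = Round(s_5, k_5) = 0x98567F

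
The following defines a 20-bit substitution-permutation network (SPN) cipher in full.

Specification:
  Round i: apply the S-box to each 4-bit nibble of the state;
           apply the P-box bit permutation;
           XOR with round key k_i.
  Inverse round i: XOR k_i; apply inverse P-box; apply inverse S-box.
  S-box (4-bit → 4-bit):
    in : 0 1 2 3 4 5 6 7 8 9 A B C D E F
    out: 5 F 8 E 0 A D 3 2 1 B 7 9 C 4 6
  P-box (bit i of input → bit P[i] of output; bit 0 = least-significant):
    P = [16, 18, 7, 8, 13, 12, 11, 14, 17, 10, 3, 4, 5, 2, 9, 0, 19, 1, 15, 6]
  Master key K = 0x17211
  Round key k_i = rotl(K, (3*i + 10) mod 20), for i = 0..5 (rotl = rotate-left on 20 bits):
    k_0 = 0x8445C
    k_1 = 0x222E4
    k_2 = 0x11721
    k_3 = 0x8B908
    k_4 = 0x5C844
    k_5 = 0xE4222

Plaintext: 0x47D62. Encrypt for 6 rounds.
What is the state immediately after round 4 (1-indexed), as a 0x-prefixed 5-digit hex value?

0x4A4B7

s_0 = plaintext = 0x47D62
s_1 = Round(s_0, k_0) = 0x82D60
s_2 = Round(s_1, k_1) = 0x34A7F
s_3 = Round(s_2, k_2) = 0x7A3F3
s_4 = Round(s_3, k_3) = 0x4A4B7
s_5 = Round(s_4, k_4) = 0x0F061
s_6 = Round(s_5, k_5) = 0x1A9AE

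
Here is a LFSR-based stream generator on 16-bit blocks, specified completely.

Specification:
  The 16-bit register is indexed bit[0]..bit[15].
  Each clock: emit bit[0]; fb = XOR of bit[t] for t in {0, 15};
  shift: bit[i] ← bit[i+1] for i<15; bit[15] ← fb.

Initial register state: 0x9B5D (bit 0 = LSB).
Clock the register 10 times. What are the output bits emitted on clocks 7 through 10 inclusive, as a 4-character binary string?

1011

reg_0 = 0x9B5D
clock 1: out=1, reg = 0x4DAE
clock 2: out=0, reg = 0x26D7
clock 3: out=1, reg = 0x936B
clock 4: out=1, reg = 0x49B5
clock 5: out=1, reg = 0xA4DA
clock 6: out=0, reg = 0xD26D
clock 7: out=1, reg = 0x6936
clock 8: out=0, reg = 0x349B
clock 9: out=1, reg = 0x9A4D
clock 10: out=1, reg = 0x4D26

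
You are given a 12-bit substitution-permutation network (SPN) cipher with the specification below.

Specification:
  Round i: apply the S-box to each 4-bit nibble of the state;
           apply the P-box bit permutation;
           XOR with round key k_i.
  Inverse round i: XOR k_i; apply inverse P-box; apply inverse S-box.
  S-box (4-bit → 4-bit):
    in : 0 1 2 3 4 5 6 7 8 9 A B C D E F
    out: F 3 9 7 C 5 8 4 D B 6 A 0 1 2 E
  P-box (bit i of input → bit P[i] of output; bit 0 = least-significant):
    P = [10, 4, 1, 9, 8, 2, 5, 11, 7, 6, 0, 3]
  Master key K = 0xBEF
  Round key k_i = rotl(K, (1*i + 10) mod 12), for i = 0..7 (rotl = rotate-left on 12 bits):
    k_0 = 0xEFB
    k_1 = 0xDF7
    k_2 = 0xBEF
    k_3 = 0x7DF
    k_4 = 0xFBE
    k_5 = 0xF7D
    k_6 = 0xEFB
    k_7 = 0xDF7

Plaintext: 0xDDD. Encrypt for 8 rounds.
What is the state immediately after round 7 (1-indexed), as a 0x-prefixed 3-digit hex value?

0x933

s_0 = plaintext = 0xDDD
s_1 = Round(s_0, k_0) = 0xB7B
s_2 = Round(s_1, k_1) = 0xF8F
s_3 = Round(s_2, k_2) = 0x094
s_4 = Round(s_3, k_3) = 0xC10
s_5 = Round(s_4, k_4) = 0x8A8
s_6 = Round(s_5, k_5) = 0x9D2
s_7 = Round(s_6, k_6) = 0x933
s_8 = Round(s_7, k_7) = 0x809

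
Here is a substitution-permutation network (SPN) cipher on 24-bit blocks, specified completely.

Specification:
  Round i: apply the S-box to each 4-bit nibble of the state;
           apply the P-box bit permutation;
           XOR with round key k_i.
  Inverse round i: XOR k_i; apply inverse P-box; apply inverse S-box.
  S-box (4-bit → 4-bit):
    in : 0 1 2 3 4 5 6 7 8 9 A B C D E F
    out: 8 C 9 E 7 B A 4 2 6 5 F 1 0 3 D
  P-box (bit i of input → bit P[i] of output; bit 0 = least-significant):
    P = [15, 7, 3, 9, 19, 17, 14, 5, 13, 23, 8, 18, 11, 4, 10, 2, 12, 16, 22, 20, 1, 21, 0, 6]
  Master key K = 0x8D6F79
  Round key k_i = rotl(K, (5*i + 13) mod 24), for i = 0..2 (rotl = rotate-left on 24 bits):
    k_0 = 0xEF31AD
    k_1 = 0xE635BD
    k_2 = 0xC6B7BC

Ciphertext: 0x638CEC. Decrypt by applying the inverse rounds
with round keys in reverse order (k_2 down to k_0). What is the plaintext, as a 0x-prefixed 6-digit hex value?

s_0 = ciphertext = 0x638CEC
s_1 = InvRound(s_0, k_2) = 0x6EEBD0
s_2 = InvRound(s_1, k_1) = 0x1CF8FF
s_3 = InvRound(s_2, k_0) = 0x53E99C

0x53E99C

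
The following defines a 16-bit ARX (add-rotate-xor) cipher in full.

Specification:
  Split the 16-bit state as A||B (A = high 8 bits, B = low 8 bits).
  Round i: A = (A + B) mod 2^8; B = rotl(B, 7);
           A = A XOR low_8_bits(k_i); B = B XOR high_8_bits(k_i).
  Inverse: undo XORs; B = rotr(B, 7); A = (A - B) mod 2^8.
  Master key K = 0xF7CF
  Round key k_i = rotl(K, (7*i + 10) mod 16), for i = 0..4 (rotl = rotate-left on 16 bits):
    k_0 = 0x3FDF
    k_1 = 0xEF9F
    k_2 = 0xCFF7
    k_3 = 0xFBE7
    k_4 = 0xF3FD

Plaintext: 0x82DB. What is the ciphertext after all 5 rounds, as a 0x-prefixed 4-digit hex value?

s_0 = plaintext = 0x82DB
s_1 = Round(s_0, k_0) = 0x82D2
s_2 = Round(s_1, k_1) = 0xCB86
s_3 = Round(s_2, k_2) = 0xA68C
s_4 = Round(s_3, k_3) = 0xD5BD
s_5 = Round(s_4, k_4) = 0x6F2D

0x6F2D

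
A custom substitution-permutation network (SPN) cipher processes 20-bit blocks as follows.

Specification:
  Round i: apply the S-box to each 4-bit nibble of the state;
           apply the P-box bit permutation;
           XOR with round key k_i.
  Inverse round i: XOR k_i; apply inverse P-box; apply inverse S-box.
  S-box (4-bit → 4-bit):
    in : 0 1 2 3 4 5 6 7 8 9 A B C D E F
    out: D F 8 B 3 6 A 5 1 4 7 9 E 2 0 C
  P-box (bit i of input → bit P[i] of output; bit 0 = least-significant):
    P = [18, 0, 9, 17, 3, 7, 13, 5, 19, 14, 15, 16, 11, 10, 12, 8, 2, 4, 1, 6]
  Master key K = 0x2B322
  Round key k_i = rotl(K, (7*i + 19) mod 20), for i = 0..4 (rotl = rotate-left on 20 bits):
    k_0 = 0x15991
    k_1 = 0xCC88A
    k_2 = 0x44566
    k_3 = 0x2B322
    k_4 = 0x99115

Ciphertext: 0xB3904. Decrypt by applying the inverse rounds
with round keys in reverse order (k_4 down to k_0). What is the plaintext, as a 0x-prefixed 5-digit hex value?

0x88781

s_0 = ciphertext = 0xB3904
s_1 = InvRound(s_0, k_4) = 0xD8996
s_2 = InvRound(s_1, k_3) = 0x47BC0
s_3 = InvRound(s_2, k_2) = 0x7AEC9
s_4 = InvRound(s_3, k_1) = 0xFD39C
s_5 = InvRound(s_4, k_0) = 0x88781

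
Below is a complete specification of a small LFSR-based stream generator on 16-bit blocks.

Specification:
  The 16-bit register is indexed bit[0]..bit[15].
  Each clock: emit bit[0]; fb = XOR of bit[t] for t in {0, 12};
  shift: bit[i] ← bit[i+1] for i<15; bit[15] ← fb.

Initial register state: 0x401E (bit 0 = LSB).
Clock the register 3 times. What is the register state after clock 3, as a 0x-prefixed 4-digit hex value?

reg_0 = 0x401E
clock 1: out=0, reg = 0x200F
clock 2: out=1, reg = 0x9007
clock 3: out=1, reg = 0x4803

0x4803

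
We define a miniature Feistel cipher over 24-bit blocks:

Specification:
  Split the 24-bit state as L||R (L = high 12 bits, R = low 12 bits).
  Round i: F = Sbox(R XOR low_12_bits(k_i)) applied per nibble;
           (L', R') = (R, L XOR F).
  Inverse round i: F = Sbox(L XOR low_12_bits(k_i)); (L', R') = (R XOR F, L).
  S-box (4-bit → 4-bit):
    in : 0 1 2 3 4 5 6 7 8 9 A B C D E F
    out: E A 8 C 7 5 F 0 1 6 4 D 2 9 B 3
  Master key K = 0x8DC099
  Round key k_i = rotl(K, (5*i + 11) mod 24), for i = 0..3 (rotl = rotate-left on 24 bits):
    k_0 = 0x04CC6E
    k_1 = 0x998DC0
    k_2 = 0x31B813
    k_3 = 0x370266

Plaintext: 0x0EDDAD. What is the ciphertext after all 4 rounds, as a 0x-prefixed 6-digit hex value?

s_0 = plaintext = 0x0EDDAD
s_1 = Round(s_0, k_0) = 0xDADAC1
s_2 = Round(s_1, k_1) = 0xAC1D47
s_3 = Round(s_2, k_2) = 0xD47F96
s_4 = Round(s_3, k_3) = 0xF96479

0xF96479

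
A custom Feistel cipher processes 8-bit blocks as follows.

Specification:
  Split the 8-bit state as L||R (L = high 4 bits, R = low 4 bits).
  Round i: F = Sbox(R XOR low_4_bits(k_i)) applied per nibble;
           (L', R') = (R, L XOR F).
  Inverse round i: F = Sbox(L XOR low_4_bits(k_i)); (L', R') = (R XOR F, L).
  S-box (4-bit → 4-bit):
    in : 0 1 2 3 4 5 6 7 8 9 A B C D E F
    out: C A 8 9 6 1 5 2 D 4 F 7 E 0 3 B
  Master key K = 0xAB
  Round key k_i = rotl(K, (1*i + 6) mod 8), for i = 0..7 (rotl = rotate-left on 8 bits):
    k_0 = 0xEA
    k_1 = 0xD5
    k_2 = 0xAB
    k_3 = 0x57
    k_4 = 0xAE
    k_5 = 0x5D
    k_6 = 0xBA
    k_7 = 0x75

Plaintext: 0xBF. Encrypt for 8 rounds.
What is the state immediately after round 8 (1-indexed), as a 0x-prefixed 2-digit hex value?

0xE4

s_0 = plaintext = 0xBF
s_1 = Round(s_0, k_0) = 0xFA
s_2 = Round(s_1, k_1) = 0xA4
s_3 = Round(s_2, k_2) = 0x41
s_4 = Round(s_3, k_3) = 0x11
s_5 = Round(s_4, k_4) = 0x1A
s_6 = Round(s_5, k_5) = 0xA3
s_7 = Round(s_6, k_6) = 0x3E
s_8 = Round(s_7, k_7) = 0xE4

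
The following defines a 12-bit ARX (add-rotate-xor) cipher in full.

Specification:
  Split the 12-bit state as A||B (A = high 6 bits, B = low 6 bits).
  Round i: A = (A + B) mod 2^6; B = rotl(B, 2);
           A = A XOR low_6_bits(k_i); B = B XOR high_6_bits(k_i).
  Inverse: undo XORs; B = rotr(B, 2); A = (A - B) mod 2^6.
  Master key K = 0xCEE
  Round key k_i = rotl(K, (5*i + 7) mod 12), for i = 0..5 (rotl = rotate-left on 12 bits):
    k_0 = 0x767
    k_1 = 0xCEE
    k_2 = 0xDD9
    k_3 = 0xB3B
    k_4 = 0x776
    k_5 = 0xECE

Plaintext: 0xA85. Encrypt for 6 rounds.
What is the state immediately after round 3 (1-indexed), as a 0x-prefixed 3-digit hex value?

s_0 = plaintext = 0xA85
s_1 = Round(s_0, k_0) = 0x209
s_2 = Round(s_1, k_1) = 0xFD7
s_3 = Round(s_2, k_2) = 0x3EA
s_4 = Round(s_3, k_3) = 0x086
s_5 = Round(s_4, k_4) = 0xF85
s_6 = Round(s_5, k_5) = 0x36F

0x3EA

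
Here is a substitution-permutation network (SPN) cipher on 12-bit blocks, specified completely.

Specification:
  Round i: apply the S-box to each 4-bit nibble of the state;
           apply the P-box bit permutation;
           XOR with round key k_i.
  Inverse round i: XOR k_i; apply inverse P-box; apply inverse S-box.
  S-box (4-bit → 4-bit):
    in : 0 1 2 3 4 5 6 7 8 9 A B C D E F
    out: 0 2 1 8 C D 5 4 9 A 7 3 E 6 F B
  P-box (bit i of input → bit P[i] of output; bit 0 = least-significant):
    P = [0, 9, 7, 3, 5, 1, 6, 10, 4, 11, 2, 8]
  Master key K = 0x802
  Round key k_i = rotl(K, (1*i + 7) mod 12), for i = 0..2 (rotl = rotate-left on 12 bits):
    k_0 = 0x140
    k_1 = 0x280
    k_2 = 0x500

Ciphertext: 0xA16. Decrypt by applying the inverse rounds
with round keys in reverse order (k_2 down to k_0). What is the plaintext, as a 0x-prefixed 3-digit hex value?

0xBA1

s_0 = ciphertext = 0xA16
s_1 = InvRound(s_0, k_2) = 0xE91
s_2 = InvRound(s_1, k_1) = 0xB32
s_3 = InvRound(s_2, k_0) = 0xBA1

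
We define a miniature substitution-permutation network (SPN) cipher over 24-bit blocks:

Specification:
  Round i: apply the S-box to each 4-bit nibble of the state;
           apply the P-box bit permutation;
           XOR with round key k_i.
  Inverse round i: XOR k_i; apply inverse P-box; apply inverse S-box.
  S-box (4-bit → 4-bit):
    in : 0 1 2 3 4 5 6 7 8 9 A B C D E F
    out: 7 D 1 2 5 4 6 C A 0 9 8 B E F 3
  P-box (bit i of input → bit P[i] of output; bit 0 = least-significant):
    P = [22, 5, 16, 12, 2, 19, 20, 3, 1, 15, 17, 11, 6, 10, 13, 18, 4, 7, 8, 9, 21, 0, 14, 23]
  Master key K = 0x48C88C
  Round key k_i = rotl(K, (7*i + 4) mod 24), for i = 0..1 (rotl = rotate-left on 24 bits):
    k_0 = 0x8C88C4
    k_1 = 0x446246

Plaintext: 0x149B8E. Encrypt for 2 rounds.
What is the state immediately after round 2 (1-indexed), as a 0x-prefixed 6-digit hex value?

0x0A1F61

s_0 = plaintext = 0x149B8E
s_1 = Round(s_0, k_0) = 0x65D1FC
s_2 = Round(s_1, k_1) = 0x0A1F61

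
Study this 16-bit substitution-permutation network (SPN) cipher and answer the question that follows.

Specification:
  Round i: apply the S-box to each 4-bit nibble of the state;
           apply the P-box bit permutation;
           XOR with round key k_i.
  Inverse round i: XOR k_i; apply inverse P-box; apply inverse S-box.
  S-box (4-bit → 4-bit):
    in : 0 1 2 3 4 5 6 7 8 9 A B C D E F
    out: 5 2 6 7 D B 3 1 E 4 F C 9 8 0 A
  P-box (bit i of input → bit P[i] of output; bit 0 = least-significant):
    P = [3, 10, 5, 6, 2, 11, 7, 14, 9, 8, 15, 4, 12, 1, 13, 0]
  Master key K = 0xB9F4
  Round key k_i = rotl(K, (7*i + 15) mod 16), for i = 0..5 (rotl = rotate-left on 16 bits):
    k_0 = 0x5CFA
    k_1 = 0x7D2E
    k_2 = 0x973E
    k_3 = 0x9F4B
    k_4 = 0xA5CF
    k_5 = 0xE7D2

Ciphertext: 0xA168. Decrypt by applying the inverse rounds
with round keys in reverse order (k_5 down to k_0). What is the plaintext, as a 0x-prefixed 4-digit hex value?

0x72D8

s_0 = ciphertext = 0xA168
s_1 = InvRound(s_0, k_5) = 0x1CB3
s_2 = InvRound(s_1, k_4) = 0x0864
s_3 = InvRound(s_2, k_3) = 0x5373
s_4 = InvRound(s_3, k_2) = 0xD9C5
s_5 = InvRound(s_4, k_1) = 0x899A
s_6 = InvRound(s_5, k_0) = 0x72D8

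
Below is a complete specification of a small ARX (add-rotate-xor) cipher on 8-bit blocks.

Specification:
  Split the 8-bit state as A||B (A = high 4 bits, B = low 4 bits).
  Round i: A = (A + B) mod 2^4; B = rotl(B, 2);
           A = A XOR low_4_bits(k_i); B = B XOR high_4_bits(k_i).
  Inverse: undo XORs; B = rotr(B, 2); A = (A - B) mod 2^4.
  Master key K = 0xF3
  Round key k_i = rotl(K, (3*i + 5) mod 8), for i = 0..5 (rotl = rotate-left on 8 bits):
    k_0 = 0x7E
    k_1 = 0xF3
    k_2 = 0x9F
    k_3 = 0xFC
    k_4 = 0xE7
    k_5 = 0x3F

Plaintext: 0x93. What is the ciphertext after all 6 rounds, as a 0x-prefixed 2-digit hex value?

0x50

s_0 = plaintext = 0x93
s_1 = Round(s_0, k_0) = 0x2B
s_2 = Round(s_1, k_1) = 0xE1
s_3 = Round(s_2, k_2) = 0x0D
s_4 = Round(s_3, k_3) = 0x18
s_5 = Round(s_4, k_4) = 0xEC
s_6 = Round(s_5, k_5) = 0x50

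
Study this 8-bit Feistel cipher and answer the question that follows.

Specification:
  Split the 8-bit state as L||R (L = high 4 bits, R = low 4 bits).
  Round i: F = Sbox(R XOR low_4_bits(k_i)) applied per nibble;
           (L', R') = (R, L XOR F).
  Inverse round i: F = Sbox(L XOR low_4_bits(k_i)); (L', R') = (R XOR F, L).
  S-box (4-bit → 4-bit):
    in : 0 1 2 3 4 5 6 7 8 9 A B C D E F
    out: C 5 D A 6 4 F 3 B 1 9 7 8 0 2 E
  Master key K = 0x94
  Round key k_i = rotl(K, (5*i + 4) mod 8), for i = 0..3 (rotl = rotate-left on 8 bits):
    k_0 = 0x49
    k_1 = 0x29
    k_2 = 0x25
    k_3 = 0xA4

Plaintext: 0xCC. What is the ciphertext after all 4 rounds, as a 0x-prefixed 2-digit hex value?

s_0 = plaintext = 0xCC
s_1 = Round(s_0, k_0) = 0xC8
s_2 = Round(s_1, k_1) = 0x89
s_3 = Round(s_2, k_2) = 0x90
s_4 = Round(s_3, k_3) = 0x0F

0x0F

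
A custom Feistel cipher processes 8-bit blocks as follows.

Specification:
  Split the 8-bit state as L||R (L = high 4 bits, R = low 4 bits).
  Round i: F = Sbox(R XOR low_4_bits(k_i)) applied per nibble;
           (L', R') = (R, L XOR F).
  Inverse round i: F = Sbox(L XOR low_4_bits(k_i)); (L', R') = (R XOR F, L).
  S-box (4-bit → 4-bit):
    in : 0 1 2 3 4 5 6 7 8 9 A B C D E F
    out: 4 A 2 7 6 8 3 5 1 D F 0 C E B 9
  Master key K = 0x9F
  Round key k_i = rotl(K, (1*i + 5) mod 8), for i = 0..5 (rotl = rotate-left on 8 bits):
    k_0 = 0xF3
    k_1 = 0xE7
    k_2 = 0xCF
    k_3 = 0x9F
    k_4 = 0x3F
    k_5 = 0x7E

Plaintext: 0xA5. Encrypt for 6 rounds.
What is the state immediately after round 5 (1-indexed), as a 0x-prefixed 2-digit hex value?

0x2D

s_0 = plaintext = 0xA5
s_1 = Round(s_0, k_0) = 0x59
s_2 = Round(s_1, k_1) = 0x9E
s_3 = Round(s_2, k_2) = 0xE3
s_4 = Round(s_3, k_3) = 0x32
s_5 = Round(s_4, k_4) = 0x2D
s_6 = Round(s_5, k_5) = 0xD5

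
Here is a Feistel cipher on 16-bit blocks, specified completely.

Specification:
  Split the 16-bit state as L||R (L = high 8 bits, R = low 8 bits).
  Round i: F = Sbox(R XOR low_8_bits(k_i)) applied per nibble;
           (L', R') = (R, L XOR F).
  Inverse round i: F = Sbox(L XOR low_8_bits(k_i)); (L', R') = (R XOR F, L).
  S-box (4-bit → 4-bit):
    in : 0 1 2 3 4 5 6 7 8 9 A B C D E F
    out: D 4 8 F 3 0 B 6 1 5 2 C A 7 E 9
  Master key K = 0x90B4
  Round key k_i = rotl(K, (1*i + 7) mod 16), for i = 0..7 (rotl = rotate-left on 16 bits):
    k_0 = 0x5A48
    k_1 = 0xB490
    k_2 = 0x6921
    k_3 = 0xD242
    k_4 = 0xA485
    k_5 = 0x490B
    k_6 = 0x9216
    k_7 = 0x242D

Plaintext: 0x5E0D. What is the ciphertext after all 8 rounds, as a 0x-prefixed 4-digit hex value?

s_0 = plaintext = 0x5E0D
s_1 = Round(s_0, k_0) = 0x0D6E
s_2 = Round(s_1, k_1) = 0x6E93
s_3 = Round(s_2, k_2) = 0x93A6
s_4 = Round(s_3, k_3) = 0xA670
s_5 = Round(s_4, k_4) = 0x7036
s_6 = Round(s_5, k_5) = 0x3687
s_7 = Round(s_6, k_6) = 0x8762
s_8 = Round(s_7, k_7) = 0x62BE

0x62BE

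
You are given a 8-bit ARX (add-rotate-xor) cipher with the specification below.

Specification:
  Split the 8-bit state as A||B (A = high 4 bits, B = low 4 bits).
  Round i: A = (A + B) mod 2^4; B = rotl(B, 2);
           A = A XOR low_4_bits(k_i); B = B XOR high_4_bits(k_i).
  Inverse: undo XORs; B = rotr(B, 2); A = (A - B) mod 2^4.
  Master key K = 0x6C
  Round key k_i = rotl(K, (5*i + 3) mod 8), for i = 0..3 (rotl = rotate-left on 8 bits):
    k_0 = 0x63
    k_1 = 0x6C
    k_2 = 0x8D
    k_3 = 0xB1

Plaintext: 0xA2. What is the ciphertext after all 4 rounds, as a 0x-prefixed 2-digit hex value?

s_0 = plaintext = 0xA2
s_1 = Round(s_0, k_0) = 0xFE
s_2 = Round(s_1, k_1) = 0x1D
s_3 = Round(s_2, k_2) = 0x3F
s_4 = Round(s_3, k_3) = 0x34

0x34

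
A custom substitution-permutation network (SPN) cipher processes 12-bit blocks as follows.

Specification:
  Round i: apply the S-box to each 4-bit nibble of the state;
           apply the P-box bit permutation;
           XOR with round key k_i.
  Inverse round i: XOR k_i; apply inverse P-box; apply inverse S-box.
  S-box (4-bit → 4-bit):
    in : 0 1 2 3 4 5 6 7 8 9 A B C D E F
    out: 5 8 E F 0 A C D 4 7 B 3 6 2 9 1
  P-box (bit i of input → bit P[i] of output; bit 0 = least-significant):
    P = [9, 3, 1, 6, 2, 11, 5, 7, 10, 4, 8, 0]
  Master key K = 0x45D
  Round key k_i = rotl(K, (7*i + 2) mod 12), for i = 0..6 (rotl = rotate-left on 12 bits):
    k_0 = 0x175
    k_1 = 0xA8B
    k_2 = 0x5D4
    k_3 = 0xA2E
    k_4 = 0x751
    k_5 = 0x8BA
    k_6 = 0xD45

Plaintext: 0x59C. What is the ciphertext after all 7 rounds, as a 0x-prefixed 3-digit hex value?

s_0 = plaintext = 0x59C
s_1 = Round(s_0, k_0) = 0x94A
s_2 = Round(s_1, k_1) = 0xDD3
s_3 = Round(s_2, k_2) = 0xF8E
s_4 = Round(s_3, k_3) = 0xC4E
s_5 = Round(s_4, k_4) = 0x401
s_6 = Round(s_5, k_5) = 0x8DE
s_7 = Round(s_6, k_6) = 0x605

0x605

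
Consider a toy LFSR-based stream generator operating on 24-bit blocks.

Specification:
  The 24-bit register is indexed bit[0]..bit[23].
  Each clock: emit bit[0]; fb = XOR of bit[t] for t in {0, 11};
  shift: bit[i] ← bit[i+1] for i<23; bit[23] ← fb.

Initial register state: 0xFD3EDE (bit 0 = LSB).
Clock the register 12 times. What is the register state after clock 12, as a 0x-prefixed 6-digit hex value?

reg_0 = 0xFD3EDE
clock 1: out=0, reg = 0xFE9F6F
clock 2: out=1, reg = 0x7F4FB7
clock 3: out=1, reg = 0x3FA7DB
clock 4: out=1, reg = 0x9FD3ED
clock 5: out=1, reg = 0xCFE9F6
clock 6: out=0, reg = 0xE7F4FB
clock 7: out=1, reg = 0xF3FA7D
clock 8: out=1, reg = 0x79FD3E
clock 9: out=0, reg = 0xBCFE9F
clock 10: out=1, reg = 0x5E7F4F
clock 11: out=1, reg = 0x2F3FA7
clock 12: out=1, reg = 0x179FD3

0x179FD3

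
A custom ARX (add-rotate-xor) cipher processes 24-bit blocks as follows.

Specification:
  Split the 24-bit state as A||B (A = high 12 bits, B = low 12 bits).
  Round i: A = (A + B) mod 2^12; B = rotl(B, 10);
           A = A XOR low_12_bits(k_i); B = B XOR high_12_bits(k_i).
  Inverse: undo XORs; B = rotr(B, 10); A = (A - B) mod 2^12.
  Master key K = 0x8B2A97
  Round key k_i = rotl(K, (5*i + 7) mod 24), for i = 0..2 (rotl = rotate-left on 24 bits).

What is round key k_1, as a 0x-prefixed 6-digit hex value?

0xA978B2

K = 0x8B2A97
k_0 = rotl(K, (5*0+7) mod 24) = rotl(K, 7) = 0x954BC5
k_1 = rotl(K, (5*1+7) mod 24) = rotl(K, 12) = 0xA978B2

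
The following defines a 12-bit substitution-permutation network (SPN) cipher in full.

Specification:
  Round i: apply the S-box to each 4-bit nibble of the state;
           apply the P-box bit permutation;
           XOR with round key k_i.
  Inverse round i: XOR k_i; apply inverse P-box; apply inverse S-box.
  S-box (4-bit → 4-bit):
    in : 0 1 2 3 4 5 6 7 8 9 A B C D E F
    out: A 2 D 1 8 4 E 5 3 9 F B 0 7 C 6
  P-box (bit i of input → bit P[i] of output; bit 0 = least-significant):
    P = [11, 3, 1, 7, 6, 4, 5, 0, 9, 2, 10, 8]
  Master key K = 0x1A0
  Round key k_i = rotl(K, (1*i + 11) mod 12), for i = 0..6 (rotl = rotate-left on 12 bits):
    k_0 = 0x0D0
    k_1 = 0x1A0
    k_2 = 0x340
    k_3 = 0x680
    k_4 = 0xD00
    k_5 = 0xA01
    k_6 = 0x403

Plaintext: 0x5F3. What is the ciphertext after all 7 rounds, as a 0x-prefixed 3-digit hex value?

0xCFD

s_0 = plaintext = 0x5F3
s_1 = Round(s_0, k_0) = 0xCE0
s_2 = Round(s_1, k_1) = 0x109
s_3 = Round(s_2, k_2) = 0xBD5
s_4 = Round(s_3, k_3) = 0x5F6
s_5 = Round(s_4, k_4) = 0x9BA
s_6 = Round(s_5, k_5) = 0x1DA
s_7 = Round(s_6, k_6) = 0xCFD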